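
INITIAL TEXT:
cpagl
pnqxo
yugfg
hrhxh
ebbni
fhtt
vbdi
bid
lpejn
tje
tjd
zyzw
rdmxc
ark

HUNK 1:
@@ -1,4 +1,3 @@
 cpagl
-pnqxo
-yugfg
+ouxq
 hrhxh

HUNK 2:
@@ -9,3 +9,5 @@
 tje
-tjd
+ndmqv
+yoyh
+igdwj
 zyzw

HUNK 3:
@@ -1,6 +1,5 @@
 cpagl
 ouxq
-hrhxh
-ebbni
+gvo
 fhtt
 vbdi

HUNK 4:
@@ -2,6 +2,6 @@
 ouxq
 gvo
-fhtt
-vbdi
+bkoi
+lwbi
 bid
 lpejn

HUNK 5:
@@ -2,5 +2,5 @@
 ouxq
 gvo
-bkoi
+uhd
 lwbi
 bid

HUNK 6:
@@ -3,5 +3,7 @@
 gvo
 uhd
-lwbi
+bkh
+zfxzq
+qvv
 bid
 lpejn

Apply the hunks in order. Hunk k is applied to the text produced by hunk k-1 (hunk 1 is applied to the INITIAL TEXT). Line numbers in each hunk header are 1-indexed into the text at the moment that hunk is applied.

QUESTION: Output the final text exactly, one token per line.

Answer: cpagl
ouxq
gvo
uhd
bkh
zfxzq
qvv
bid
lpejn
tje
ndmqv
yoyh
igdwj
zyzw
rdmxc
ark

Derivation:
Hunk 1: at line 1 remove [pnqxo,yugfg] add [ouxq] -> 13 lines: cpagl ouxq hrhxh ebbni fhtt vbdi bid lpejn tje tjd zyzw rdmxc ark
Hunk 2: at line 9 remove [tjd] add [ndmqv,yoyh,igdwj] -> 15 lines: cpagl ouxq hrhxh ebbni fhtt vbdi bid lpejn tje ndmqv yoyh igdwj zyzw rdmxc ark
Hunk 3: at line 1 remove [hrhxh,ebbni] add [gvo] -> 14 lines: cpagl ouxq gvo fhtt vbdi bid lpejn tje ndmqv yoyh igdwj zyzw rdmxc ark
Hunk 4: at line 2 remove [fhtt,vbdi] add [bkoi,lwbi] -> 14 lines: cpagl ouxq gvo bkoi lwbi bid lpejn tje ndmqv yoyh igdwj zyzw rdmxc ark
Hunk 5: at line 2 remove [bkoi] add [uhd] -> 14 lines: cpagl ouxq gvo uhd lwbi bid lpejn tje ndmqv yoyh igdwj zyzw rdmxc ark
Hunk 6: at line 3 remove [lwbi] add [bkh,zfxzq,qvv] -> 16 lines: cpagl ouxq gvo uhd bkh zfxzq qvv bid lpejn tje ndmqv yoyh igdwj zyzw rdmxc ark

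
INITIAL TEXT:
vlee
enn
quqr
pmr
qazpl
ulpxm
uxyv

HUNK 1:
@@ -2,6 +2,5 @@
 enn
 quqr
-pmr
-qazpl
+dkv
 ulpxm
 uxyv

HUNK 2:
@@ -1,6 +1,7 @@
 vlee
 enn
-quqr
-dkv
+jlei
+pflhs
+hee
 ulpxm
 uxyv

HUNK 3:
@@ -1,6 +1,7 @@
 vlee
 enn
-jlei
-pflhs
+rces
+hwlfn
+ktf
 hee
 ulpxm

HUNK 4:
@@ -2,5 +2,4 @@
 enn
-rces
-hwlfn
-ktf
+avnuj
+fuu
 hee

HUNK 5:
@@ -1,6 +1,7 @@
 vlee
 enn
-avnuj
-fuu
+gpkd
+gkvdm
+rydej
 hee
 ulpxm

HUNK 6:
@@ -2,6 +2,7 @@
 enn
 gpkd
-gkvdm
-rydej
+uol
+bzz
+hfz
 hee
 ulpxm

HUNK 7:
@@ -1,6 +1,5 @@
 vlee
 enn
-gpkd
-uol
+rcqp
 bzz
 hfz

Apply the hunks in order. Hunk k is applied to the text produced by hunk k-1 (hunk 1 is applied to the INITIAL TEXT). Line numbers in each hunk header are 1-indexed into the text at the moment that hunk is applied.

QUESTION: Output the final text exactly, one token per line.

Hunk 1: at line 2 remove [pmr,qazpl] add [dkv] -> 6 lines: vlee enn quqr dkv ulpxm uxyv
Hunk 2: at line 1 remove [quqr,dkv] add [jlei,pflhs,hee] -> 7 lines: vlee enn jlei pflhs hee ulpxm uxyv
Hunk 3: at line 1 remove [jlei,pflhs] add [rces,hwlfn,ktf] -> 8 lines: vlee enn rces hwlfn ktf hee ulpxm uxyv
Hunk 4: at line 2 remove [rces,hwlfn,ktf] add [avnuj,fuu] -> 7 lines: vlee enn avnuj fuu hee ulpxm uxyv
Hunk 5: at line 1 remove [avnuj,fuu] add [gpkd,gkvdm,rydej] -> 8 lines: vlee enn gpkd gkvdm rydej hee ulpxm uxyv
Hunk 6: at line 2 remove [gkvdm,rydej] add [uol,bzz,hfz] -> 9 lines: vlee enn gpkd uol bzz hfz hee ulpxm uxyv
Hunk 7: at line 1 remove [gpkd,uol] add [rcqp] -> 8 lines: vlee enn rcqp bzz hfz hee ulpxm uxyv

Answer: vlee
enn
rcqp
bzz
hfz
hee
ulpxm
uxyv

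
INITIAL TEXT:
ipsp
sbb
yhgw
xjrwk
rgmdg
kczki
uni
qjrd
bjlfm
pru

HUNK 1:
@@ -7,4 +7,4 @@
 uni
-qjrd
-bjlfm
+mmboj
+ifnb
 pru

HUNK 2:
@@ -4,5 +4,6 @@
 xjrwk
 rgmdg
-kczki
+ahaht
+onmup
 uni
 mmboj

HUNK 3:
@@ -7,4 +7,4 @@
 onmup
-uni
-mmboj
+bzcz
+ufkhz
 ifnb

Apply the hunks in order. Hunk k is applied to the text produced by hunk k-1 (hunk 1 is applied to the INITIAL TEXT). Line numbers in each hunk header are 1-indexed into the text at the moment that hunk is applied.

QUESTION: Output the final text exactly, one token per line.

Hunk 1: at line 7 remove [qjrd,bjlfm] add [mmboj,ifnb] -> 10 lines: ipsp sbb yhgw xjrwk rgmdg kczki uni mmboj ifnb pru
Hunk 2: at line 4 remove [kczki] add [ahaht,onmup] -> 11 lines: ipsp sbb yhgw xjrwk rgmdg ahaht onmup uni mmboj ifnb pru
Hunk 3: at line 7 remove [uni,mmboj] add [bzcz,ufkhz] -> 11 lines: ipsp sbb yhgw xjrwk rgmdg ahaht onmup bzcz ufkhz ifnb pru

Answer: ipsp
sbb
yhgw
xjrwk
rgmdg
ahaht
onmup
bzcz
ufkhz
ifnb
pru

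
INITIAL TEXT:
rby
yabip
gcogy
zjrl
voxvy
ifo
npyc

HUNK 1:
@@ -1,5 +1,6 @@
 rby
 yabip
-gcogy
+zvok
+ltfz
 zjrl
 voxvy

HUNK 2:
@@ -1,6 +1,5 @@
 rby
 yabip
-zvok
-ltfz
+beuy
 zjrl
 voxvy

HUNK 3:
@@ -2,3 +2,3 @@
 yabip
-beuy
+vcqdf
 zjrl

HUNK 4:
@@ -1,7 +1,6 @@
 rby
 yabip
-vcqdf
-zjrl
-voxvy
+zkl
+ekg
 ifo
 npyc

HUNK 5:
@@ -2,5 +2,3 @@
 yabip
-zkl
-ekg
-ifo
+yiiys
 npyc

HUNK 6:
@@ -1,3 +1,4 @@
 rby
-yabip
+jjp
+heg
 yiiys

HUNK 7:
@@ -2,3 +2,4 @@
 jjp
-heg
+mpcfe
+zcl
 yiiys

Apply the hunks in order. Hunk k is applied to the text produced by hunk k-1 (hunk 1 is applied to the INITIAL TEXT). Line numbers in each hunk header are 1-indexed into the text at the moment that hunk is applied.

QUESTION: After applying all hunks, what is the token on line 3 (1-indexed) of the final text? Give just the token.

Hunk 1: at line 1 remove [gcogy] add [zvok,ltfz] -> 8 lines: rby yabip zvok ltfz zjrl voxvy ifo npyc
Hunk 2: at line 1 remove [zvok,ltfz] add [beuy] -> 7 lines: rby yabip beuy zjrl voxvy ifo npyc
Hunk 3: at line 2 remove [beuy] add [vcqdf] -> 7 lines: rby yabip vcqdf zjrl voxvy ifo npyc
Hunk 4: at line 1 remove [vcqdf,zjrl,voxvy] add [zkl,ekg] -> 6 lines: rby yabip zkl ekg ifo npyc
Hunk 5: at line 2 remove [zkl,ekg,ifo] add [yiiys] -> 4 lines: rby yabip yiiys npyc
Hunk 6: at line 1 remove [yabip] add [jjp,heg] -> 5 lines: rby jjp heg yiiys npyc
Hunk 7: at line 2 remove [heg] add [mpcfe,zcl] -> 6 lines: rby jjp mpcfe zcl yiiys npyc
Final line 3: mpcfe

Answer: mpcfe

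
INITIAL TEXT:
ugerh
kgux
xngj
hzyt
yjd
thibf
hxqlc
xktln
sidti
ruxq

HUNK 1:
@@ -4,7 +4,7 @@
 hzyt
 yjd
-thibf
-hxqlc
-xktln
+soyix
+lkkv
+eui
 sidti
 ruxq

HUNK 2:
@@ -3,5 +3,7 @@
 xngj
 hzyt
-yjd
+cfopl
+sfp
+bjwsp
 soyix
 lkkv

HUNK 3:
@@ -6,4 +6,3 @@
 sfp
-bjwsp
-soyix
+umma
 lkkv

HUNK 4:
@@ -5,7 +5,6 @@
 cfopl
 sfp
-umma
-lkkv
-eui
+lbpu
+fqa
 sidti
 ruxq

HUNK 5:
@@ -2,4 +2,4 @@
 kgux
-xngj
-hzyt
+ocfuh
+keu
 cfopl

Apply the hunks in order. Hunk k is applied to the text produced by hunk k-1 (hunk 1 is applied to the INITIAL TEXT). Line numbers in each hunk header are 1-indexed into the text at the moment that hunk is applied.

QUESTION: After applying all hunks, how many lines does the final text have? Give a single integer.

Answer: 10

Derivation:
Hunk 1: at line 4 remove [thibf,hxqlc,xktln] add [soyix,lkkv,eui] -> 10 lines: ugerh kgux xngj hzyt yjd soyix lkkv eui sidti ruxq
Hunk 2: at line 3 remove [yjd] add [cfopl,sfp,bjwsp] -> 12 lines: ugerh kgux xngj hzyt cfopl sfp bjwsp soyix lkkv eui sidti ruxq
Hunk 3: at line 6 remove [bjwsp,soyix] add [umma] -> 11 lines: ugerh kgux xngj hzyt cfopl sfp umma lkkv eui sidti ruxq
Hunk 4: at line 5 remove [umma,lkkv,eui] add [lbpu,fqa] -> 10 lines: ugerh kgux xngj hzyt cfopl sfp lbpu fqa sidti ruxq
Hunk 5: at line 2 remove [xngj,hzyt] add [ocfuh,keu] -> 10 lines: ugerh kgux ocfuh keu cfopl sfp lbpu fqa sidti ruxq
Final line count: 10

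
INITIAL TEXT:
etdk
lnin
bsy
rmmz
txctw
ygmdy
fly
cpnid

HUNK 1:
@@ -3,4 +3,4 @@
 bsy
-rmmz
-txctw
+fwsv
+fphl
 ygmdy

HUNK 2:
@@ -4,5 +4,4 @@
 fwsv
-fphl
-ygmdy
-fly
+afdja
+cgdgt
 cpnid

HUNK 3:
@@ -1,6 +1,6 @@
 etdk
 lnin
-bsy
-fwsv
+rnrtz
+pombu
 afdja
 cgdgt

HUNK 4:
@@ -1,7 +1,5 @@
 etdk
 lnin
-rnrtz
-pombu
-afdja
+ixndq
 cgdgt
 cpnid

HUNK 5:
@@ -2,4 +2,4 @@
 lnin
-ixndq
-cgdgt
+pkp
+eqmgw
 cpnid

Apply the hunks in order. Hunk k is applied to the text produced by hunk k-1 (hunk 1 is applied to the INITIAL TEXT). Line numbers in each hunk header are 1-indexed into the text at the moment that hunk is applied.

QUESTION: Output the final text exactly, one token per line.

Answer: etdk
lnin
pkp
eqmgw
cpnid

Derivation:
Hunk 1: at line 3 remove [rmmz,txctw] add [fwsv,fphl] -> 8 lines: etdk lnin bsy fwsv fphl ygmdy fly cpnid
Hunk 2: at line 4 remove [fphl,ygmdy,fly] add [afdja,cgdgt] -> 7 lines: etdk lnin bsy fwsv afdja cgdgt cpnid
Hunk 3: at line 1 remove [bsy,fwsv] add [rnrtz,pombu] -> 7 lines: etdk lnin rnrtz pombu afdja cgdgt cpnid
Hunk 4: at line 1 remove [rnrtz,pombu,afdja] add [ixndq] -> 5 lines: etdk lnin ixndq cgdgt cpnid
Hunk 5: at line 2 remove [ixndq,cgdgt] add [pkp,eqmgw] -> 5 lines: etdk lnin pkp eqmgw cpnid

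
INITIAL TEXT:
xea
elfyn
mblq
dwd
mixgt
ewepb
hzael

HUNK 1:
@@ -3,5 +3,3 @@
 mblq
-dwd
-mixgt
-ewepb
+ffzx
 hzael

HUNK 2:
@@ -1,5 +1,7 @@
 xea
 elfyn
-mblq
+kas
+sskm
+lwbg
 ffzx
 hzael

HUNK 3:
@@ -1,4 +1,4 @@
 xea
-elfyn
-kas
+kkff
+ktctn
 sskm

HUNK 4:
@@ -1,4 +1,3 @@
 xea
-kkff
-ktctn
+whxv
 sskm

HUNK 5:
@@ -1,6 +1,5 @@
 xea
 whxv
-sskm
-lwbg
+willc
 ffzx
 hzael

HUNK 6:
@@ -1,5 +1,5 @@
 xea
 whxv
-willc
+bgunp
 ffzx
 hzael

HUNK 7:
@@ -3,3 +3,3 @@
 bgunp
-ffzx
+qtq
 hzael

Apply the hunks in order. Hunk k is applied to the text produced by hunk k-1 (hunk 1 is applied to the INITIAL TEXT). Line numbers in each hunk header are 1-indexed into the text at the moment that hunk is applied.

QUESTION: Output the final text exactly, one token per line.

Answer: xea
whxv
bgunp
qtq
hzael

Derivation:
Hunk 1: at line 3 remove [dwd,mixgt,ewepb] add [ffzx] -> 5 lines: xea elfyn mblq ffzx hzael
Hunk 2: at line 1 remove [mblq] add [kas,sskm,lwbg] -> 7 lines: xea elfyn kas sskm lwbg ffzx hzael
Hunk 3: at line 1 remove [elfyn,kas] add [kkff,ktctn] -> 7 lines: xea kkff ktctn sskm lwbg ffzx hzael
Hunk 4: at line 1 remove [kkff,ktctn] add [whxv] -> 6 lines: xea whxv sskm lwbg ffzx hzael
Hunk 5: at line 1 remove [sskm,lwbg] add [willc] -> 5 lines: xea whxv willc ffzx hzael
Hunk 6: at line 1 remove [willc] add [bgunp] -> 5 lines: xea whxv bgunp ffzx hzael
Hunk 7: at line 3 remove [ffzx] add [qtq] -> 5 lines: xea whxv bgunp qtq hzael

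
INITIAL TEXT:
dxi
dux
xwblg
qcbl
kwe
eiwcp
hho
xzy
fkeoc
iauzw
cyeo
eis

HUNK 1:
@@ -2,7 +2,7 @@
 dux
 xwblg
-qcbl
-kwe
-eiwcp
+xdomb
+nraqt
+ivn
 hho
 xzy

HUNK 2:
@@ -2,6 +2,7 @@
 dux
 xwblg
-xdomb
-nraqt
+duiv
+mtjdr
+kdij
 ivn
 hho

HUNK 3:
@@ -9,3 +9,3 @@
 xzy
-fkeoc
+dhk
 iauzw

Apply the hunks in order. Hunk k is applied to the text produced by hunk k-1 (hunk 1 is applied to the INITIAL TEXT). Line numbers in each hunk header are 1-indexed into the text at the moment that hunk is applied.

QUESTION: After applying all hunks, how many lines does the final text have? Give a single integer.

Answer: 13

Derivation:
Hunk 1: at line 2 remove [qcbl,kwe,eiwcp] add [xdomb,nraqt,ivn] -> 12 lines: dxi dux xwblg xdomb nraqt ivn hho xzy fkeoc iauzw cyeo eis
Hunk 2: at line 2 remove [xdomb,nraqt] add [duiv,mtjdr,kdij] -> 13 lines: dxi dux xwblg duiv mtjdr kdij ivn hho xzy fkeoc iauzw cyeo eis
Hunk 3: at line 9 remove [fkeoc] add [dhk] -> 13 lines: dxi dux xwblg duiv mtjdr kdij ivn hho xzy dhk iauzw cyeo eis
Final line count: 13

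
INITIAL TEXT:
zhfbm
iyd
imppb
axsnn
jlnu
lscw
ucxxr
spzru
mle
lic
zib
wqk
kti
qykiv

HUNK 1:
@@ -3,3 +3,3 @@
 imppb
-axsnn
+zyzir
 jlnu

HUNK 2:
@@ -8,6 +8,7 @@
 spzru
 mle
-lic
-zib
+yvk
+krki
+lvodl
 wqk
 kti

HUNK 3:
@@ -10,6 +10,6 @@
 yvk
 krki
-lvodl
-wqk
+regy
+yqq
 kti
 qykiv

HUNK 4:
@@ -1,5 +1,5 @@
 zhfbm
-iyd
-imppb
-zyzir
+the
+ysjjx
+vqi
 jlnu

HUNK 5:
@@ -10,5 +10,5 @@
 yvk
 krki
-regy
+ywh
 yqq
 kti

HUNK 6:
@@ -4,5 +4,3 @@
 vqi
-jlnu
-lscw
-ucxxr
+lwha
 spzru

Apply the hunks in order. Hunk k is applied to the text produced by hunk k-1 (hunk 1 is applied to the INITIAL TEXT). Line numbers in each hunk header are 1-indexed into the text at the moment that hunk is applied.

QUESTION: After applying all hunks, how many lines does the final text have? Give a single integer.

Answer: 13

Derivation:
Hunk 1: at line 3 remove [axsnn] add [zyzir] -> 14 lines: zhfbm iyd imppb zyzir jlnu lscw ucxxr spzru mle lic zib wqk kti qykiv
Hunk 2: at line 8 remove [lic,zib] add [yvk,krki,lvodl] -> 15 lines: zhfbm iyd imppb zyzir jlnu lscw ucxxr spzru mle yvk krki lvodl wqk kti qykiv
Hunk 3: at line 10 remove [lvodl,wqk] add [regy,yqq] -> 15 lines: zhfbm iyd imppb zyzir jlnu lscw ucxxr spzru mle yvk krki regy yqq kti qykiv
Hunk 4: at line 1 remove [iyd,imppb,zyzir] add [the,ysjjx,vqi] -> 15 lines: zhfbm the ysjjx vqi jlnu lscw ucxxr spzru mle yvk krki regy yqq kti qykiv
Hunk 5: at line 10 remove [regy] add [ywh] -> 15 lines: zhfbm the ysjjx vqi jlnu lscw ucxxr spzru mle yvk krki ywh yqq kti qykiv
Hunk 6: at line 4 remove [jlnu,lscw,ucxxr] add [lwha] -> 13 lines: zhfbm the ysjjx vqi lwha spzru mle yvk krki ywh yqq kti qykiv
Final line count: 13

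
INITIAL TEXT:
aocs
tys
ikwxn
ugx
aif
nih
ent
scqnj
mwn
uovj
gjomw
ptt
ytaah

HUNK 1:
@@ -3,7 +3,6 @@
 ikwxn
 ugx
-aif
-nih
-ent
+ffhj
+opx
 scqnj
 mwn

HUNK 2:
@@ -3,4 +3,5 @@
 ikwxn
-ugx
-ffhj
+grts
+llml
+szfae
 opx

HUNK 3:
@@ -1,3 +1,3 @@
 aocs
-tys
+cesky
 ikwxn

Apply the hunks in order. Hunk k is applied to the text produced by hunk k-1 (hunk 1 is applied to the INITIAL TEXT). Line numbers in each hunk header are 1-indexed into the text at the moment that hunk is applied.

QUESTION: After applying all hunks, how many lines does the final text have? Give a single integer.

Hunk 1: at line 3 remove [aif,nih,ent] add [ffhj,opx] -> 12 lines: aocs tys ikwxn ugx ffhj opx scqnj mwn uovj gjomw ptt ytaah
Hunk 2: at line 3 remove [ugx,ffhj] add [grts,llml,szfae] -> 13 lines: aocs tys ikwxn grts llml szfae opx scqnj mwn uovj gjomw ptt ytaah
Hunk 3: at line 1 remove [tys] add [cesky] -> 13 lines: aocs cesky ikwxn grts llml szfae opx scqnj mwn uovj gjomw ptt ytaah
Final line count: 13

Answer: 13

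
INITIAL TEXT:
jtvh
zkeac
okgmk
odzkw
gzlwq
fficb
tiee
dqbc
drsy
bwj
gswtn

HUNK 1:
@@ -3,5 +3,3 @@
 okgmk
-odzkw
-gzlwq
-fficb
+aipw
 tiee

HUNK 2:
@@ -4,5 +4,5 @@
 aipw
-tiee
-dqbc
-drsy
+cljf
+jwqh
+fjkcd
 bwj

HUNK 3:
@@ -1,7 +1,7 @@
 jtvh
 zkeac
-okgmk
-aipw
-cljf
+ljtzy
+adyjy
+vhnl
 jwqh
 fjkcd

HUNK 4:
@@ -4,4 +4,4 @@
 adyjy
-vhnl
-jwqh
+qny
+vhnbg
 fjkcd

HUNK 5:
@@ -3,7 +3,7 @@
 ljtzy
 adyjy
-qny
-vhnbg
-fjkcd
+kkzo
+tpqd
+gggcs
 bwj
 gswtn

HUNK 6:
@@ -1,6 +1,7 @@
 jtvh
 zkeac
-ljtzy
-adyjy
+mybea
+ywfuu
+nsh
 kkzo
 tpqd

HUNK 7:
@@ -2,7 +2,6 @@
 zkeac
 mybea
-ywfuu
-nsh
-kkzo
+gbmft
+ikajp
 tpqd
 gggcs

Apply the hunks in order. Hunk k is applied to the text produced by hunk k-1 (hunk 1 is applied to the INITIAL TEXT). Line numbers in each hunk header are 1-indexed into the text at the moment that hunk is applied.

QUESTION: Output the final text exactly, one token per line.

Hunk 1: at line 3 remove [odzkw,gzlwq,fficb] add [aipw] -> 9 lines: jtvh zkeac okgmk aipw tiee dqbc drsy bwj gswtn
Hunk 2: at line 4 remove [tiee,dqbc,drsy] add [cljf,jwqh,fjkcd] -> 9 lines: jtvh zkeac okgmk aipw cljf jwqh fjkcd bwj gswtn
Hunk 3: at line 1 remove [okgmk,aipw,cljf] add [ljtzy,adyjy,vhnl] -> 9 lines: jtvh zkeac ljtzy adyjy vhnl jwqh fjkcd bwj gswtn
Hunk 4: at line 4 remove [vhnl,jwqh] add [qny,vhnbg] -> 9 lines: jtvh zkeac ljtzy adyjy qny vhnbg fjkcd bwj gswtn
Hunk 5: at line 3 remove [qny,vhnbg,fjkcd] add [kkzo,tpqd,gggcs] -> 9 lines: jtvh zkeac ljtzy adyjy kkzo tpqd gggcs bwj gswtn
Hunk 6: at line 1 remove [ljtzy,adyjy] add [mybea,ywfuu,nsh] -> 10 lines: jtvh zkeac mybea ywfuu nsh kkzo tpqd gggcs bwj gswtn
Hunk 7: at line 2 remove [ywfuu,nsh,kkzo] add [gbmft,ikajp] -> 9 lines: jtvh zkeac mybea gbmft ikajp tpqd gggcs bwj gswtn

Answer: jtvh
zkeac
mybea
gbmft
ikajp
tpqd
gggcs
bwj
gswtn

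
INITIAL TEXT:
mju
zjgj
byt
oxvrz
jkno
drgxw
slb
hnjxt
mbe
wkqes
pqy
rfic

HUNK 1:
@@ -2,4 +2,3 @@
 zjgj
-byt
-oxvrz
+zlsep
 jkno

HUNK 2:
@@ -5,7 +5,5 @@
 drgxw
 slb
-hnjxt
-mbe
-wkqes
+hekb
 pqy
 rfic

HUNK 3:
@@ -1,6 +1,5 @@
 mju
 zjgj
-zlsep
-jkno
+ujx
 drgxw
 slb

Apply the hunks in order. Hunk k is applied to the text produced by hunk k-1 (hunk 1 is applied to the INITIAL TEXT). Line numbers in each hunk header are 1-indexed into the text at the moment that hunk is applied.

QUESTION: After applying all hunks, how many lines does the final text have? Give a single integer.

Answer: 8

Derivation:
Hunk 1: at line 2 remove [byt,oxvrz] add [zlsep] -> 11 lines: mju zjgj zlsep jkno drgxw slb hnjxt mbe wkqes pqy rfic
Hunk 2: at line 5 remove [hnjxt,mbe,wkqes] add [hekb] -> 9 lines: mju zjgj zlsep jkno drgxw slb hekb pqy rfic
Hunk 3: at line 1 remove [zlsep,jkno] add [ujx] -> 8 lines: mju zjgj ujx drgxw slb hekb pqy rfic
Final line count: 8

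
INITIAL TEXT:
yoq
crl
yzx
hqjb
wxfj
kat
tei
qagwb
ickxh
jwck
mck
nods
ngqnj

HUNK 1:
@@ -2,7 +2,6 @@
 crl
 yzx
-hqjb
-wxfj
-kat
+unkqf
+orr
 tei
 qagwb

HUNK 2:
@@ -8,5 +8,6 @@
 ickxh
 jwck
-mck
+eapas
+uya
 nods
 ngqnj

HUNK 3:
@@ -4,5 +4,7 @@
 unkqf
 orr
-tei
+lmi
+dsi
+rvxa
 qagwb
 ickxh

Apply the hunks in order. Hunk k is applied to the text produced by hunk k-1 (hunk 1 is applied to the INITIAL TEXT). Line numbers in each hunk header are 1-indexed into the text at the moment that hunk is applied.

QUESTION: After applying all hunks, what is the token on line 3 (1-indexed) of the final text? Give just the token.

Hunk 1: at line 2 remove [hqjb,wxfj,kat] add [unkqf,orr] -> 12 lines: yoq crl yzx unkqf orr tei qagwb ickxh jwck mck nods ngqnj
Hunk 2: at line 8 remove [mck] add [eapas,uya] -> 13 lines: yoq crl yzx unkqf orr tei qagwb ickxh jwck eapas uya nods ngqnj
Hunk 3: at line 4 remove [tei] add [lmi,dsi,rvxa] -> 15 lines: yoq crl yzx unkqf orr lmi dsi rvxa qagwb ickxh jwck eapas uya nods ngqnj
Final line 3: yzx

Answer: yzx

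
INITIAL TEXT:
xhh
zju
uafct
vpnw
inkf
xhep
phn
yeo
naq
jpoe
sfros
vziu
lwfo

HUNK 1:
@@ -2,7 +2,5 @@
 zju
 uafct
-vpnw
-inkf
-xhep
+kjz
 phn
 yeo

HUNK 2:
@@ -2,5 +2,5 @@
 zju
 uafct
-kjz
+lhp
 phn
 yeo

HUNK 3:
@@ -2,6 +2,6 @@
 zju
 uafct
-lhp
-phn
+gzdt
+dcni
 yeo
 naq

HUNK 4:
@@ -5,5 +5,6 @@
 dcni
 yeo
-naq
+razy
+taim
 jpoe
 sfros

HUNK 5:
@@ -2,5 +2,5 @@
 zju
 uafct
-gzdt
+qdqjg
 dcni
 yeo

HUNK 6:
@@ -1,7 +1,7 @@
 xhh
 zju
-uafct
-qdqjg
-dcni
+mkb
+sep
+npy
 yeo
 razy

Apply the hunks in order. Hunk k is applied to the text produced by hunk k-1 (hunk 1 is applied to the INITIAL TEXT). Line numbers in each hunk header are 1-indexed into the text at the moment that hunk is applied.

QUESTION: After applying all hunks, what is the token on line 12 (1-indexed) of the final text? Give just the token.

Answer: lwfo

Derivation:
Hunk 1: at line 2 remove [vpnw,inkf,xhep] add [kjz] -> 11 lines: xhh zju uafct kjz phn yeo naq jpoe sfros vziu lwfo
Hunk 2: at line 2 remove [kjz] add [lhp] -> 11 lines: xhh zju uafct lhp phn yeo naq jpoe sfros vziu lwfo
Hunk 3: at line 2 remove [lhp,phn] add [gzdt,dcni] -> 11 lines: xhh zju uafct gzdt dcni yeo naq jpoe sfros vziu lwfo
Hunk 4: at line 5 remove [naq] add [razy,taim] -> 12 lines: xhh zju uafct gzdt dcni yeo razy taim jpoe sfros vziu lwfo
Hunk 5: at line 2 remove [gzdt] add [qdqjg] -> 12 lines: xhh zju uafct qdqjg dcni yeo razy taim jpoe sfros vziu lwfo
Hunk 6: at line 1 remove [uafct,qdqjg,dcni] add [mkb,sep,npy] -> 12 lines: xhh zju mkb sep npy yeo razy taim jpoe sfros vziu lwfo
Final line 12: lwfo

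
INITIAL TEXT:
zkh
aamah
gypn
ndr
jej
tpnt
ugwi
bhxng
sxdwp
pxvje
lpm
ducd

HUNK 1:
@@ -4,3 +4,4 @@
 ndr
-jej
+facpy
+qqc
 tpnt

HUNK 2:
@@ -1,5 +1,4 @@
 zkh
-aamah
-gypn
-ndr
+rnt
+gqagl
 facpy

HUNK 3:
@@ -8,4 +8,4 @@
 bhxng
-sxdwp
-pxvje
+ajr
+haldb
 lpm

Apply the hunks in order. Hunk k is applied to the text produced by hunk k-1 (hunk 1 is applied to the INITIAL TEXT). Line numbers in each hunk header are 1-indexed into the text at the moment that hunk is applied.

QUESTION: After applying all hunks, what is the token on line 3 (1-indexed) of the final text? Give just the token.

Hunk 1: at line 4 remove [jej] add [facpy,qqc] -> 13 lines: zkh aamah gypn ndr facpy qqc tpnt ugwi bhxng sxdwp pxvje lpm ducd
Hunk 2: at line 1 remove [aamah,gypn,ndr] add [rnt,gqagl] -> 12 lines: zkh rnt gqagl facpy qqc tpnt ugwi bhxng sxdwp pxvje lpm ducd
Hunk 3: at line 8 remove [sxdwp,pxvje] add [ajr,haldb] -> 12 lines: zkh rnt gqagl facpy qqc tpnt ugwi bhxng ajr haldb lpm ducd
Final line 3: gqagl

Answer: gqagl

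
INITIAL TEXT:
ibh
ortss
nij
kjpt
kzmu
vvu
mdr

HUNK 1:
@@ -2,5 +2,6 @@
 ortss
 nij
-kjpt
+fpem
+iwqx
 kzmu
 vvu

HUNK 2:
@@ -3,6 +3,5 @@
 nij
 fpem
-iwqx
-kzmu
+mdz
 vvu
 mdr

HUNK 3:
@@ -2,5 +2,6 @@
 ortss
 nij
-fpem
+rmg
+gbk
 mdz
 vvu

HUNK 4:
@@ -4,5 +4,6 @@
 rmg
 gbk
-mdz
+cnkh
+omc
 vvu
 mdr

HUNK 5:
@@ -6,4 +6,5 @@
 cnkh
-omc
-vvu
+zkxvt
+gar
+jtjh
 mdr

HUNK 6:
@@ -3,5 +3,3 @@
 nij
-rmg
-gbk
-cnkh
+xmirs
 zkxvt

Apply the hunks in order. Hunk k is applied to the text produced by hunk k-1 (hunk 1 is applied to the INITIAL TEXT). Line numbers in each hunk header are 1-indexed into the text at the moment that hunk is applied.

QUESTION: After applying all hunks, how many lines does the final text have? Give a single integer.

Hunk 1: at line 2 remove [kjpt] add [fpem,iwqx] -> 8 lines: ibh ortss nij fpem iwqx kzmu vvu mdr
Hunk 2: at line 3 remove [iwqx,kzmu] add [mdz] -> 7 lines: ibh ortss nij fpem mdz vvu mdr
Hunk 3: at line 2 remove [fpem] add [rmg,gbk] -> 8 lines: ibh ortss nij rmg gbk mdz vvu mdr
Hunk 4: at line 4 remove [mdz] add [cnkh,omc] -> 9 lines: ibh ortss nij rmg gbk cnkh omc vvu mdr
Hunk 5: at line 6 remove [omc,vvu] add [zkxvt,gar,jtjh] -> 10 lines: ibh ortss nij rmg gbk cnkh zkxvt gar jtjh mdr
Hunk 6: at line 3 remove [rmg,gbk,cnkh] add [xmirs] -> 8 lines: ibh ortss nij xmirs zkxvt gar jtjh mdr
Final line count: 8

Answer: 8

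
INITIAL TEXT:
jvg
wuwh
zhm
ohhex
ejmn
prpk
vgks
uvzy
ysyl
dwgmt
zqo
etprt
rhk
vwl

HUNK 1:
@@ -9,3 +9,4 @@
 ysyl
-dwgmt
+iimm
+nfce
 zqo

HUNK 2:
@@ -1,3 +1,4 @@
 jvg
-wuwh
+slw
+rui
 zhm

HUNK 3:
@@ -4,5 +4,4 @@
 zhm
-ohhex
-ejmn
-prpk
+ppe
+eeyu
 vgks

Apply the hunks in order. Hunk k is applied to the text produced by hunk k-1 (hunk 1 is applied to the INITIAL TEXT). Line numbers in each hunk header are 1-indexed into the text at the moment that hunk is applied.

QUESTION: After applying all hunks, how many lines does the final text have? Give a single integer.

Hunk 1: at line 9 remove [dwgmt] add [iimm,nfce] -> 15 lines: jvg wuwh zhm ohhex ejmn prpk vgks uvzy ysyl iimm nfce zqo etprt rhk vwl
Hunk 2: at line 1 remove [wuwh] add [slw,rui] -> 16 lines: jvg slw rui zhm ohhex ejmn prpk vgks uvzy ysyl iimm nfce zqo etprt rhk vwl
Hunk 3: at line 4 remove [ohhex,ejmn,prpk] add [ppe,eeyu] -> 15 lines: jvg slw rui zhm ppe eeyu vgks uvzy ysyl iimm nfce zqo etprt rhk vwl
Final line count: 15

Answer: 15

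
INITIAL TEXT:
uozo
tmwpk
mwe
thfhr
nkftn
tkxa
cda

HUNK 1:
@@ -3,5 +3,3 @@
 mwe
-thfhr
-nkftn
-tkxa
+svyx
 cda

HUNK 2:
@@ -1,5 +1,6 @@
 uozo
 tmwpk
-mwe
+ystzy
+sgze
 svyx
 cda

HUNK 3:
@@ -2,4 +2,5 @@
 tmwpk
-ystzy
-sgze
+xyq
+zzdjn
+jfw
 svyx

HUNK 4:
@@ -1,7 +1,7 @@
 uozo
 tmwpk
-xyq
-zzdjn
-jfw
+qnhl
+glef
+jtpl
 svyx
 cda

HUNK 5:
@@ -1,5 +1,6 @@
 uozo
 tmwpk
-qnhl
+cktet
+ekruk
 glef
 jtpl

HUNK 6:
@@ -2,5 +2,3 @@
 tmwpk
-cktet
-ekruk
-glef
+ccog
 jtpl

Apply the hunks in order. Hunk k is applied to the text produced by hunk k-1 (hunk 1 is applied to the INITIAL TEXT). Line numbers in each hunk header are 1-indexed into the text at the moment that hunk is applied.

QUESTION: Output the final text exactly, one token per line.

Answer: uozo
tmwpk
ccog
jtpl
svyx
cda

Derivation:
Hunk 1: at line 3 remove [thfhr,nkftn,tkxa] add [svyx] -> 5 lines: uozo tmwpk mwe svyx cda
Hunk 2: at line 1 remove [mwe] add [ystzy,sgze] -> 6 lines: uozo tmwpk ystzy sgze svyx cda
Hunk 3: at line 2 remove [ystzy,sgze] add [xyq,zzdjn,jfw] -> 7 lines: uozo tmwpk xyq zzdjn jfw svyx cda
Hunk 4: at line 1 remove [xyq,zzdjn,jfw] add [qnhl,glef,jtpl] -> 7 lines: uozo tmwpk qnhl glef jtpl svyx cda
Hunk 5: at line 1 remove [qnhl] add [cktet,ekruk] -> 8 lines: uozo tmwpk cktet ekruk glef jtpl svyx cda
Hunk 6: at line 2 remove [cktet,ekruk,glef] add [ccog] -> 6 lines: uozo tmwpk ccog jtpl svyx cda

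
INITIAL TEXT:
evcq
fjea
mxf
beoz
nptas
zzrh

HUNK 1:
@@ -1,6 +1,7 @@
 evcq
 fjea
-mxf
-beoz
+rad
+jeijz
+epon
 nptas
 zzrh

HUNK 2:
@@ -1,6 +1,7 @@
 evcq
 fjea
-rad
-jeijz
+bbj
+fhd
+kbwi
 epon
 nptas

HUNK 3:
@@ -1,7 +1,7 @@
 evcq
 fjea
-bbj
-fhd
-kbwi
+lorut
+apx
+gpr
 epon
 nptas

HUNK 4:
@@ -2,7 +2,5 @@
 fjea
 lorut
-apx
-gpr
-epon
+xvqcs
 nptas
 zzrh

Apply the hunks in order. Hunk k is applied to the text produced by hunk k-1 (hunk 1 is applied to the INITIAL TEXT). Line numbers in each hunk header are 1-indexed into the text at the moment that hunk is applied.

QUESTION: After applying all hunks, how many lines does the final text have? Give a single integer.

Answer: 6

Derivation:
Hunk 1: at line 1 remove [mxf,beoz] add [rad,jeijz,epon] -> 7 lines: evcq fjea rad jeijz epon nptas zzrh
Hunk 2: at line 1 remove [rad,jeijz] add [bbj,fhd,kbwi] -> 8 lines: evcq fjea bbj fhd kbwi epon nptas zzrh
Hunk 3: at line 1 remove [bbj,fhd,kbwi] add [lorut,apx,gpr] -> 8 lines: evcq fjea lorut apx gpr epon nptas zzrh
Hunk 4: at line 2 remove [apx,gpr,epon] add [xvqcs] -> 6 lines: evcq fjea lorut xvqcs nptas zzrh
Final line count: 6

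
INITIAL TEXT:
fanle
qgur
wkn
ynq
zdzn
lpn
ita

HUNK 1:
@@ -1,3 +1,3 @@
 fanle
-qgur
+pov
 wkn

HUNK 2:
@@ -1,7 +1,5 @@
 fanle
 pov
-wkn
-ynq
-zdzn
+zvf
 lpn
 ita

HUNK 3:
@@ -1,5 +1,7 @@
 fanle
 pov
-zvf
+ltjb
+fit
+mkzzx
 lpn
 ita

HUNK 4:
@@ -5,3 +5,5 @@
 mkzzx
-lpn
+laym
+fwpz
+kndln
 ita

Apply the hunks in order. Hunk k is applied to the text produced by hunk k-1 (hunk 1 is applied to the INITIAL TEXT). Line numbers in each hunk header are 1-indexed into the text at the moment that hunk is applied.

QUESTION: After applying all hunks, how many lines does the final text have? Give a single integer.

Answer: 9

Derivation:
Hunk 1: at line 1 remove [qgur] add [pov] -> 7 lines: fanle pov wkn ynq zdzn lpn ita
Hunk 2: at line 1 remove [wkn,ynq,zdzn] add [zvf] -> 5 lines: fanle pov zvf lpn ita
Hunk 3: at line 1 remove [zvf] add [ltjb,fit,mkzzx] -> 7 lines: fanle pov ltjb fit mkzzx lpn ita
Hunk 4: at line 5 remove [lpn] add [laym,fwpz,kndln] -> 9 lines: fanle pov ltjb fit mkzzx laym fwpz kndln ita
Final line count: 9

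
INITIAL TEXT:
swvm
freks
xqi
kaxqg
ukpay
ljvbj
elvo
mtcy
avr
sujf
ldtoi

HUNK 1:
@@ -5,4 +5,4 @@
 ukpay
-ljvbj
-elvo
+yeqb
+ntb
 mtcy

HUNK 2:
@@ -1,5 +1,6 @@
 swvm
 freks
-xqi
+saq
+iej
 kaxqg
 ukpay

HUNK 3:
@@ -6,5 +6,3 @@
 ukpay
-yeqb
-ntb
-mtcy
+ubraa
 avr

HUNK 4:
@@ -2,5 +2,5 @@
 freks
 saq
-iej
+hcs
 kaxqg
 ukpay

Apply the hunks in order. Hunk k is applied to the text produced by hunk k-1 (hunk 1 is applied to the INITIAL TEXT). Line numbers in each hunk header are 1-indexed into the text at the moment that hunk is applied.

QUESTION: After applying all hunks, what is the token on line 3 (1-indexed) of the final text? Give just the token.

Hunk 1: at line 5 remove [ljvbj,elvo] add [yeqb,ntb] -> 11 lines: swvm freks xqi kaxqg ukpay yeqb ntb mtcy avr sujf ldtoi
Hunk 2: at line 1 remove [xqi] add [saq,iej] -> 12 lines: swvm freks saq iej kaxqg ukpay yeqb ntb mtcy avr sujf ldtoi
Hunk 3: at line 6 remove [yeqb,ntb,mtcy] add [ubraa] -> 10 lines: swvm freks saq iej kaxqg ukpay ubraa avr sujf ldtoi
Hunk 4: at line 2 remove [iej] add [hcs] -> 10 lines: swvm freks saq hcs kaxqg ukpay ubraa avr sujf ldtoi
Final line 3: saq

Answer: saq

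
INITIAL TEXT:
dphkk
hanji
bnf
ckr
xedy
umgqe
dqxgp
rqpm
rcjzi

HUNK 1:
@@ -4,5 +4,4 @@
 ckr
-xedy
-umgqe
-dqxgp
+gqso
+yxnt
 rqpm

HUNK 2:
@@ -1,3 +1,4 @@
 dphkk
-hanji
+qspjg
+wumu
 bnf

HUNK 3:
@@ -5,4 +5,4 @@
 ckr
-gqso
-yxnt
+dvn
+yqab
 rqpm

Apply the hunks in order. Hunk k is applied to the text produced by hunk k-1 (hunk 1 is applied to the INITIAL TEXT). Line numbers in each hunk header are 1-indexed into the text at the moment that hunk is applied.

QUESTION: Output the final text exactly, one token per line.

Answer: dphkk
qspjg
wumu
bnf
ckr
dvn
yqab
rqpm
rcjzi

Derivation:
Hunk 1: at line 4 remove [xedy,umgqe,dqxgp] add [gqso,yxnt] -> 8 lines: dphkk hanji bnf ckr gqso yxnt rqpm rcjzi
Hunk 2: at line 1 remove [hanji] add [qspjg,wumu] -> 9 lines: dphkk qspjg wumu bnf ckr gqso yxnt rqpm rcjzi
Hunk 3: at line 5 remove [gqso,yxnt] add [dvn,yqab] -> 9 lines: dphkk qspjg wumu bnf ckr dvn yqab rqpm rcjzi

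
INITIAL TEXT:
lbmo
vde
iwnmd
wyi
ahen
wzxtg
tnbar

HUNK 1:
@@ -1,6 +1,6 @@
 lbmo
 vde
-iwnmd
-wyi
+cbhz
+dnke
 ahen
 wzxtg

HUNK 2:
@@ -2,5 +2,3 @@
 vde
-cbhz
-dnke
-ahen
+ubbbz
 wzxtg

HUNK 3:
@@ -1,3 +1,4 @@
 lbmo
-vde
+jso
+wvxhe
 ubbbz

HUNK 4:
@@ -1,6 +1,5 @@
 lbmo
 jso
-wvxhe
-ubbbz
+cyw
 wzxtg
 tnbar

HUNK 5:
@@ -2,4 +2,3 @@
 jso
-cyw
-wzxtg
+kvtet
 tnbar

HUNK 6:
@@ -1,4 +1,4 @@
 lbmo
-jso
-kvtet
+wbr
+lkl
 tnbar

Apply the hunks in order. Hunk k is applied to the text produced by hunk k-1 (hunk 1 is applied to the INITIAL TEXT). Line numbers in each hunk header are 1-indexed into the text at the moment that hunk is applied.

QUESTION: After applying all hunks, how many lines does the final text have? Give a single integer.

Hunk 1: at line 1 remove [iwnmd,wyi] add [cbhz,dnke] -> 7 lines: lbmo vde cbhz dnke ahen wzxtg tnbar
Hunk 2: at line 2 remove [cbhz,dnke,ahen] add [ubbbz] -> 5 lines: lbmo vde ubbbz wzxtg tnbar
Hunk 3: at line 1 remove [vde] add [jso,wvxhe] -> 6 lines: lbmo jso wvxhe ubbbz wzxtg tnbar
Hunk 4: at line 1 remove [wvxhe,ubbbz] add [cyw] -> 5 lines: lbmo jso cyw wzxtg tnbar
Hunk 5: at line 2 remove [cyw,wzxtg] add [kvtet] -> 4 lines: lbmo jso kvtet tnbar
Hunk 6: at line 1 remove [jso,kvtet] add [wbr,lkl] -> 4 lines: lbmo wbr lkl tnbar
Final line count: 4

Answer: 4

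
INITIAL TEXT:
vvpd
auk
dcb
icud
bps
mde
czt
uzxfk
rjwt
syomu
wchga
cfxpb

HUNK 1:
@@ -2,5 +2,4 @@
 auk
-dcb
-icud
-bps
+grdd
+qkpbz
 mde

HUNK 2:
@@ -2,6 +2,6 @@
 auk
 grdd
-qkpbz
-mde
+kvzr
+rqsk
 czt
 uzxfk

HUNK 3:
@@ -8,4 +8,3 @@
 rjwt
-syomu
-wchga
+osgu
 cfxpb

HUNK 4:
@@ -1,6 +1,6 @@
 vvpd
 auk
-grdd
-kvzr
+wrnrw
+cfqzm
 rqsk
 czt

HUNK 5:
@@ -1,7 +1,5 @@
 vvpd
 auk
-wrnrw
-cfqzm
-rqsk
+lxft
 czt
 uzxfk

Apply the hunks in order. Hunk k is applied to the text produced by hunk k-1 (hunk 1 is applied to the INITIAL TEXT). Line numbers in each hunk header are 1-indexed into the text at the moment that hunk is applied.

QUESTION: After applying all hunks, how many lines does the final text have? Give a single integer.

Hunk 1: at line 2 remove [dcb,icud,bps] add [grdd,qkpbz] -> 11 lines: vvpd auk grdd qkpbz mde czt uzxfk rjwt syomu wchga cfxpb
Hunk 2: at line 2 remove [qkpbz,mde] add [kvzr,rqsk] -> 11 lines: vvpd auk grdd kvzr rqsk czt uzxfk rjwt syomu wchga cfxpb
Hunk 3: at line 8 remove [syomu,wchga] add [osgu] -> 10 lines: vvpd auk grdd kvzr rqsk czt uzxfk rjwt osgu cfxpb
Hunk 4: at line 1 remove [grdd,kvzr] add [wrnrw,cfqzm] -> 10 lines: vvpd auk wrnrw cfqzm rqsk czt uzxfk rjwt osgu cfxpb
Hunk 5: at line 1 remove [wrnrw,cfqzm,rqsk] add [lxft] -> 8 lines: vvpd auk lxft czt uzxfk rjwt osgu cfxpb
Final line count: 8

Answer: 8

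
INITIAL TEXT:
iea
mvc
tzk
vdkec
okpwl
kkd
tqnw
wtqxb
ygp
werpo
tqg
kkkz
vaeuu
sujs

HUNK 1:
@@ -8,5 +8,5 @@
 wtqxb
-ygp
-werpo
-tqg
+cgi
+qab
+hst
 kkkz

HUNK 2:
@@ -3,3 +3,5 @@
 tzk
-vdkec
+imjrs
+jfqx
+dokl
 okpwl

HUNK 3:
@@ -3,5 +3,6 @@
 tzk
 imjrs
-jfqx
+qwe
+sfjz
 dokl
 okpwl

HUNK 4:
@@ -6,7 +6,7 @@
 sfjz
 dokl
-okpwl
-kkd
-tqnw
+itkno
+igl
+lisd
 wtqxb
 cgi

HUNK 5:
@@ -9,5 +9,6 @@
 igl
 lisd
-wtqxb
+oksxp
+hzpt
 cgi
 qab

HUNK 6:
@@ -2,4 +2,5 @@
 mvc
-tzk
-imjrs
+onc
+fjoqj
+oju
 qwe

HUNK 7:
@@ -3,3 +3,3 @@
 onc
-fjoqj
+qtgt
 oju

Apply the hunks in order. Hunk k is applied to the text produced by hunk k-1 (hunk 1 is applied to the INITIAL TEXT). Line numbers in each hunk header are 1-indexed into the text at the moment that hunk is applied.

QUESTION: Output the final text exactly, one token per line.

Hunk 1: at line 8 remove [ygp,werpo,tqg] add [cgi,qab,hst] -> 14 lines: iea mvc tzk vdkec okpwl kkd tqnw wtqxb cgi qab hst kkkz vaeuu sujs
Hunk 2: at line 3 remove [vdkec] add [imjrs,jfqx,dokl] -> 16 lines: iea mvc tzk imjrs jfqx dokl okpwl kkd tqnw wtqxb cgi qab hst kkkz vaeuu sujs
Hunk 3: at line 3 remove [jfqx] add [qwe,sfjz] -> 17 lines: iea mvc tzk imjrs qwe sfjz dokl okpwl kkd tqnw wtqxb cgi qab hst kkkz vaeuu sujs
Hunk 4: at line 6 remove [okpwl,kkd,tqnw] add [itkno,igl,lisd] -> 17 lines: iea mvc tzk imjrs qwe sfjz dokl itkno igl lisd wtqxb cgi qab hst kkkz vaeuu sujs
Hunk 5: at line 9 remove [wtqxb] add [oksxp,hzpt] -> 18 lines: iea mvc tzk imjrs qwe sfjz dokl itkno igl lisd oksxp hzpt cgi qab hst kkkz vaeuu sujs
Hunk 6: at line 2 remove [tzk,imjrs] add [onc,fjoqj,oju] -> 19 lines: iea mvc onc fjoqj oju qwe sfjz dokl itkno igl lisd oksxp hzpt cgi qab hst kkkz vaeuu sujs
Hunk 7: at line 3 remove [fjoqj] add [qtgt] -> 19 lines: iea mvc onc qtgt oju qwe sfjz dokl itkno igl lisd oksxp hzpt cgi qab hst kkkz vaeuu sujs

Answer: iea
mvc
onc
qtgt
oju
qwe
sfjz
dokl
itkno
igl
lisd
oksxp
hzpt
cgi
qab
hst
kkkz
vaeuu
sujs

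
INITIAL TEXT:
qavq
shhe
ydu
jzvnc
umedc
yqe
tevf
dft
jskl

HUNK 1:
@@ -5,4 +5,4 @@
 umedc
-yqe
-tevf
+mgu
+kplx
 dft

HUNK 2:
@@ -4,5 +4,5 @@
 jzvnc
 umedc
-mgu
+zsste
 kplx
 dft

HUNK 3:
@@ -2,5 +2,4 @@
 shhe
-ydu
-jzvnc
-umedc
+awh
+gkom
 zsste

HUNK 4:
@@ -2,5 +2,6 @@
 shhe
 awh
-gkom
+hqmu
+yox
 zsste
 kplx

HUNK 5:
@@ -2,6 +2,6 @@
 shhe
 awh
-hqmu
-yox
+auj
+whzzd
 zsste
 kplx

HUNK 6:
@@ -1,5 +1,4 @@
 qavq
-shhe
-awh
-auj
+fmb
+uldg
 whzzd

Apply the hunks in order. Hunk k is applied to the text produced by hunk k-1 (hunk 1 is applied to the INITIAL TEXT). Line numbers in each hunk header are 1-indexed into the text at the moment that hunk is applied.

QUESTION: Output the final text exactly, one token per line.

Hunk 1: at line 5 remove [yqe,tevf] add [mgu,kplx] -> 9 lines: qavq shhe ydu jzvnc umedc mgu kplx dft jskl
Hunk 2: at line 4 remove [mgu] add [zsste] -> 9 lines: qavq shhe ydu jzvnc umedc zsste kplx dft jskl
Hunk 3: at line 2 remove [ydu,jzvnc,umedc] add [awh,gkom] -> 8 lines: qavq shhe awh gkom zsste kplx dft jskl
Hunk 4: at line 2 remove [gkom] add [hqmu,yox] -> 9 lines: qavq shhe awh hqmu yox zsste kplx dft jskl
Hunk 5: at line 2 remove [hqmu,yox] add [auj,whzzd] -> 9 lines: qavq shhe awh auj whzzd zsste kplx dft jskl
Hunk 6: at line 1 remove [shhe,awh,auj] add [fmb,uldg] -> 8 lines: qavq fmb uldg whzzd zsste kplx dft jskl

Answer: qavq
fmb
uldg
whzzd
zsste
kplx
dft
jskl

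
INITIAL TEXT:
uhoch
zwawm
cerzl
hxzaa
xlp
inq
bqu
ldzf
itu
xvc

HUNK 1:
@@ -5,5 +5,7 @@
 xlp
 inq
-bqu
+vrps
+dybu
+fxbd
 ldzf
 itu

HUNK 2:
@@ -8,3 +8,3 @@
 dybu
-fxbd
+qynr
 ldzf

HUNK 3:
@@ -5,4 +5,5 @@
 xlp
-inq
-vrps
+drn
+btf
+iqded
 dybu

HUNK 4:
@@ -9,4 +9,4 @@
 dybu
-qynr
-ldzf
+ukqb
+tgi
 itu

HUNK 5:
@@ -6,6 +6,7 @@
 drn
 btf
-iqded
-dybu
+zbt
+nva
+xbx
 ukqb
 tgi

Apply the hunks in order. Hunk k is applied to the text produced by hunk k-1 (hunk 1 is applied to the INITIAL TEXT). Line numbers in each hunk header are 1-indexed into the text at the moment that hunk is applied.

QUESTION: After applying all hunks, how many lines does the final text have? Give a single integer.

Hunk 1: at line 5 remove [bqu] add [vrps,dybu,fxbd] -> 12 lines: uhoch zwawm cerzl hxzaa xlp inq vrps dybu fxbd ldzf itu xvc
Hunk 2: at line 8 remove [fxbd] add [qynr] -> 12 lines: uhoch zwawm cerzl hxzaa xlp inq vrps dybu qynr ldzf itu xvc
Hunk 3: at line 5 remove [inq,vrps] add [drn,btf,iqded] -> 13 lines: uhoch zwawm cerzl hxzaa xlp drn btf iqded dybu qynr ldzf itu xvc
Hunk 4: at line 9 remove [qynr,ldzf] add [ukqb,tgi] -> 13 lines: uhoch zwawm cerzl hxzaa xlp drn btf iqded dybu ukqb tgi itu xvc
Hunk 5: at line 6 remove [iqded,dybu] add [zbt,nva,xbx] -> 14 lines: uhoch zwawm cerzl hxzaa xlp drn btf zbt nva xbx ukqb tgi itu xvc
Final line count: 14

Answer: 14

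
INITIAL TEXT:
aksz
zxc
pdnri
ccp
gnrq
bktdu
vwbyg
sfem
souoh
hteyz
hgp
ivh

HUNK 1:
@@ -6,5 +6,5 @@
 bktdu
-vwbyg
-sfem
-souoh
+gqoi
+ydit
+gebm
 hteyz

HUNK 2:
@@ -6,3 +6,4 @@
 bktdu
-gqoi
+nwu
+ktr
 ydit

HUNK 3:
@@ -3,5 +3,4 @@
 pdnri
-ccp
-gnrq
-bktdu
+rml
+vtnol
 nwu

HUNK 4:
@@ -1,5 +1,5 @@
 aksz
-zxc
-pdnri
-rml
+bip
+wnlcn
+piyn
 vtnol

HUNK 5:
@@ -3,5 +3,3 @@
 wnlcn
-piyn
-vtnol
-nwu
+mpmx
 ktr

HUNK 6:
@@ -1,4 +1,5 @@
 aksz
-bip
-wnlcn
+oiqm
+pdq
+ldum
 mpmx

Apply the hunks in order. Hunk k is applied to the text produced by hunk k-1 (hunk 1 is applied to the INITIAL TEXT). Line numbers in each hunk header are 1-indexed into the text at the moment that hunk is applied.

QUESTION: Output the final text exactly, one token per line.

Hunk 1: at line 6 remove [vwbyg,sfem,souoh] add [gqoi,ydit,gebm] -> 12 lines: aksz zxc pdnri ccp gnrq bktdu gqoi ydit gebm hteyz hgp ivh
Hunk 2: at line 6 remove [gqoi] add [nwu,ktr] -> 13 lines: aksz zxc pdnri ccp gnrq bktdu nwu ktr ydit gebm hteyz hgp ivh
Hunk 3: at line 3 remove [ccp,gnrq,bktdu] add [rml,vtnol] -> 12 lines: aksz zxc pdnri rml vtnol nwu ktr ydit gebm hteyz hgp ivh
Hunk 4: at line 1 remove [zxc,pdnri,rml] add [bip,wnlcn,piyn] -> 12 lines: aksz bip wnlcn piyn vtnol nwu ktr ydit gebm hteyz hgp ivh
Hunk 5: at line 3 remove [piyn,vtnol,nwu] add [mpmx] -> 10 lines: aksz bip wnlcn mpmx ktr ydit gebm hteyz hgp ivh
Hunk 6: at line 1 remove [bip,wnlcn] add [oiqm,pdq,ldum] -> 11 lines: aksz oiqm pdq ldum mpmx ktr ydit gebm hteyz hgp ivh

Answer: aksz
oiqm
pdq
ldum
mpmx
ktr
ydit
gebm
hteyz
hgp
ivh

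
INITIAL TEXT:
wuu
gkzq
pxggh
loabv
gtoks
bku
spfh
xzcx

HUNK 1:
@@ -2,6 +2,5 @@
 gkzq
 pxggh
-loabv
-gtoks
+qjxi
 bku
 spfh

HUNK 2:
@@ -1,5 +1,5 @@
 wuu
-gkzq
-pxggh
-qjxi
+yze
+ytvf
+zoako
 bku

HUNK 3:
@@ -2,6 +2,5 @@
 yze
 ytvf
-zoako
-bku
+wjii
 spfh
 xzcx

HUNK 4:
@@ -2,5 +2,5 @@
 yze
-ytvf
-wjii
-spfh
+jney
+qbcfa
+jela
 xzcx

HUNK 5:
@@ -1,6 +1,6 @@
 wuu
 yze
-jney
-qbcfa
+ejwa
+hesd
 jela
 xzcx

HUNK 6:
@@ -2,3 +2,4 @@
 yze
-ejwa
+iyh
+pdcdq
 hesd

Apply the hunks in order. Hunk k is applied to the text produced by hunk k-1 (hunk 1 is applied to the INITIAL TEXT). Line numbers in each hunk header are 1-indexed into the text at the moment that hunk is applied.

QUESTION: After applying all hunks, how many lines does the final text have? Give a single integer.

Hunk 1: at line 2 remove [loabv,gtoks] add [qjxi] -> 7 lines: wuu gkzq pxggh qjxi bku spfh xzcx
Hunk 2: at line 1 remove [gkzq,pxggh,qjxi] add [yze,ytvf,zoako] -> 7 lines: wuu yze ytvf zoako bku spfh xzcx
Hunk 3: at line 2 remove [zoako,bku] add [wjii] -> 6 lines: wuu yze ytvf wjii spfh xzcx
Hunk 4: at line 2 remove [ytvf,wjii,spfh] add [jney,qbcfa,jela] -> 6 lines: wuu yze jney qbcfa jela xzcx
Hunk 5: at line 1 remove [jney,qbcfa] add [ejwa,hesd] -> 6 lines: wuu yze ejwa hesd jela xzcx
Hunk 6: at line 2 remove [ejwa] add [iyh,pdcdq] -> 7 lines: wuu yze iyh pdcdq hesd jela xzcx
Final line count: 7

Answer: 7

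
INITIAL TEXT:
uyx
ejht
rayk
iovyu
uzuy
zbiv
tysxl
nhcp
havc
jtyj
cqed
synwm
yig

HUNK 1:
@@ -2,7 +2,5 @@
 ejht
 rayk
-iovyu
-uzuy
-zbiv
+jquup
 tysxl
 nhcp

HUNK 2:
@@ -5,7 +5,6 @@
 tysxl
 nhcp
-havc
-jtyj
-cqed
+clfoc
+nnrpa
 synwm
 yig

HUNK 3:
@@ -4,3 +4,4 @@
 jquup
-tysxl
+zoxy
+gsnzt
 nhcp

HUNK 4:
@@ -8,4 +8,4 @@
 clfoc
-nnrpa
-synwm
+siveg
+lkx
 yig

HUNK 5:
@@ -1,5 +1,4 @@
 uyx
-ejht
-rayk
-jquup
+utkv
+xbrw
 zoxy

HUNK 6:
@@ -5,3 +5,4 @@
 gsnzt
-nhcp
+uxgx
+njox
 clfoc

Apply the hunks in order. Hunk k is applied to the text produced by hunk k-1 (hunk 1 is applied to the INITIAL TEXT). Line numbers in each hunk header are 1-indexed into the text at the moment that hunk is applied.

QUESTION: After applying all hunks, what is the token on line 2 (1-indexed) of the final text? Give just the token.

Answer: utkv

Derivation:
Hunk 1: at line 2 remove [iovyu,uzuy,zbiv] add [jquup] -> 11 lines: uyx ejht rayk jquup tysxl nhcp havc jtyj cqed synwm yig
Hunk 2: at line 5 remove [havc,jtyj,cqed] add [clfoc,nnrpa] -> 10 lines: uyx ejht rayk jquup tysxl nhcp clfoc nnrpa synwm yig
Hunk 3: at line 4 remove [tysxl] add [zoxy,gsnzt] -> 11 lines: uyx ejht rayk jquup zoxy gsnzt nhcp clfoc nnrpa synwm yig
Hunk 4: at line 8 remove [nnrpa,synwm] add [siveg,lkx] -> 11 lines: uyx ejht rayk jquup zoxy gsnzt nhcp clfoc siveg lkx yig
Hunk 5: at line 1 remove [ejht,rayk,jquup] add [utkv,xbrw] -> 10 lines: uyx utkv xbrw zoxy gsnzt nhcp clfoc siveg lkx yig
Hunk 6: at line 5 remove [nhcp] add [uxgx,njox] -> 11 lines: uyx utkv xbrw zoxy gsnzt uxgx njox clfoc siveg lkx yig
Final line 2: utkv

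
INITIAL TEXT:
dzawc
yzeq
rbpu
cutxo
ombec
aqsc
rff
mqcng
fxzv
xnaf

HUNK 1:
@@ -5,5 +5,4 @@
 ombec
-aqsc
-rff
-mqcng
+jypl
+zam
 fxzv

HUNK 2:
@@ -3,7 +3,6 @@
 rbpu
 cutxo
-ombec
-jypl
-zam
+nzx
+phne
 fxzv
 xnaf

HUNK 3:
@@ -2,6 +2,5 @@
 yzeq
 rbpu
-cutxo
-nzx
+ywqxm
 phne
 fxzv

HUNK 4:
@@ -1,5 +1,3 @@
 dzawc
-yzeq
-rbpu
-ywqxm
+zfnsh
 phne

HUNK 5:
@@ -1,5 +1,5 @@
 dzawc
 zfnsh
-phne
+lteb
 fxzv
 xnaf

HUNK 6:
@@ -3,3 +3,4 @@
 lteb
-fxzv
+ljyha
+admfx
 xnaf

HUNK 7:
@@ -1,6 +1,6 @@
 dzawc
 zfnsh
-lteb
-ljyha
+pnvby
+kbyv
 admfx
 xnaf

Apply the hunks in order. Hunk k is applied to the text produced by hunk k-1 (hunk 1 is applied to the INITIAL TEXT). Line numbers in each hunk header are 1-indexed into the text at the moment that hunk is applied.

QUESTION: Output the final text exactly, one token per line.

Answer: dzawc
zfnsh
pnvby
kbyv
admfx
xnaf

Derivation:
Hunk 1: at line 5 remove [aqsc,rff,mqcng] add [jypl,zam] -> 9 lines: dzawc yzeq rbpu cutxo ombec jypl zam fxzv xnaf
Hunk 2: at line 3 remove [ombec,jypl,zam] add [nzx,phne] -> 8 lines: dzawc yzeq rbpu cutxo nzx phne fxzv xnaf
Hunk 3: at line 2 remove [cutxo,nzx] add [ywqxm] -> 7 lines: dzawc yzeq rbpu ywqxm phne fxzv xnaf
Hunk 4: at line 1 remove [yzeq,rbpu,ywqxm] add [zfnsh] -> 5 lines: dzawc zfnsh phne fxzv xnaf
Hunk 5: at line 1 remove [phne] add [lteb] -> 5 lines: dzawc zfnsh lteb fxzv xnaf
Hunk 6: at line 3 remove [fxzv] add [ljyha,admfx] -> 6 lines: dzawc zfnsh lteb ljyha admfx xnaf
Hunk 7: at line 1 remove [lteb,ljyha] add [pnvby,kbyv] -> 6 lines: dzawc zfnsh pnvby kbyv admfx xnaf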